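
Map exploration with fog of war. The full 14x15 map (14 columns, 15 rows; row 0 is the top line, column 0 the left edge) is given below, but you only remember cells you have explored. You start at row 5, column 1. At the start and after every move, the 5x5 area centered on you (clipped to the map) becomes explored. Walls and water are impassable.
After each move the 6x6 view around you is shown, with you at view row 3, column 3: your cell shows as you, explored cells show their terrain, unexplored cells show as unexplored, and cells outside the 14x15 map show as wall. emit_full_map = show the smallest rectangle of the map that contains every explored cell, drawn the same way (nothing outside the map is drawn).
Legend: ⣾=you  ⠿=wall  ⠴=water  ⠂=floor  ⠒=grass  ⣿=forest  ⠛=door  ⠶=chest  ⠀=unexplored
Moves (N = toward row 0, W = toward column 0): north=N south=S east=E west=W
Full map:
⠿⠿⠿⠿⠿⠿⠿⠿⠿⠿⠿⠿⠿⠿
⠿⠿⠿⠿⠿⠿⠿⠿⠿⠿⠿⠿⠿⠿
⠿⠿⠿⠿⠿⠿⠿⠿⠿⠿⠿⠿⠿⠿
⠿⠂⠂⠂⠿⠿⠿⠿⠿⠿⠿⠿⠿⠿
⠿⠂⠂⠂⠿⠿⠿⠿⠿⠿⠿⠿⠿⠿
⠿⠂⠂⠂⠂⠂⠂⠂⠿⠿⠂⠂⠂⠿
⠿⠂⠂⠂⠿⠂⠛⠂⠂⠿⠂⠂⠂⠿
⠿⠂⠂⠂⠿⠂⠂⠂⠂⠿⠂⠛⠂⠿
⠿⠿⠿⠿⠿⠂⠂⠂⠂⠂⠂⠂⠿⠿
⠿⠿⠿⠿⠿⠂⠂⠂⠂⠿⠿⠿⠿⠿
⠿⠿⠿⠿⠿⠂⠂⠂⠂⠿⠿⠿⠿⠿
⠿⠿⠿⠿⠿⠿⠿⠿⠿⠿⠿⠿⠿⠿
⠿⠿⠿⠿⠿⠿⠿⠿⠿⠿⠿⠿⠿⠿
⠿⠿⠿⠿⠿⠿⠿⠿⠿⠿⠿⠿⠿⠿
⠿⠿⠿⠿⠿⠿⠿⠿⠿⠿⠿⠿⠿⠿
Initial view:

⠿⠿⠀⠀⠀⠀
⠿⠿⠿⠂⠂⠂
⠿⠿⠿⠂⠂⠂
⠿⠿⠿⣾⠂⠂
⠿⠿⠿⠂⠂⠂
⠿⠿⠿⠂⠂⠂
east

⠿⠀⠀⠀⠀⠀
⠿⠿⠂⠂⠂⠿
⠿⠿⠂⠂⠂⠿
⠿⠿⠂⣾⠂⠂
⠿⠿⠂⠂⠂⠿
⠿⠿⠂⠂⠂⠿

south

⠿⠿⠂⠂⠂⠿
⠿⠿⠂⠂⠂⠿
⠿⠿⠂⠂⠂⠂
⠿⠿⠂⣾⠂⠿
⠿⠿⠂⠂⠂⠿
⠿⠿⠿⠿⠿⠿

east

⠿⠂⠂⠂⠿⠀
⠿⠂⠂⠂⠿⠿
⠿⠂⠂⠂⠂⠂
⠿⠂⠂⣾⠿⠂
⠿⠂⠂⠂⠿⠂
⠿⠿⠿⠿⠿⠂

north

⠀⠀⠀⠀⠀⠀
⠿⠂⠂⠂⠿⠿
⠿⠂⠂⠂⠿⠿
⠿⠂⠂⣾⠂⠂
⠿⠂⠂⠂⠿⠂
⠿⠂⠂⠂⠿⠂

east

⠀⠀⠀⠀⠀⠀
⠂⠂⠂⠿⠿⠿
⠂⠂⠂⠿⠿⠿
⠂⠂⠂⣾⠂⠂
⠂⠂⠂⠿⠂⠛
⠂⠂⠂⠿⠂⠂

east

⠀⠀⠀⠀⠀⠀
⠂⠂⠿⠿⠿⠿
⠂⠂⠿⠿⠿⠿
⠂⠂⠂⣾⠂⠂
⠂⠂⠿⠂⠛⠂
⠂⠂⠿⠂⠂⠂

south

⠂⠂⠿⠿⠿⠿
⠂⠂⠿⠿⠿⠿
⠂⠂⠂⠂⠂⠂
⠂⠂⠿⣾⠛⠂
⠂⠂⠿⠂⠂⠂
⠿⠿⠿⠂⠂⠂

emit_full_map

⠿⠂⠂⠂⠿⠿⠿⠿
⠿⠂⠂⠂⠿⠿⠿⠿
⠿⠂⠂⠂⠂⠂⠂⠂
⠿⠂⠂⠂⠿⣾⠛⠂
⠿⠂⠂⠂⠿⠂⠂⠂
⠿⠿⠿⠿⠿⠂⠂⠂

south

⠂⠂⠿⠿⠿⠿
⠂⠂⠂⠂⠂⠂
⠂⠂⠿⠂⠛⠂
⠂⠂⠿⣾⠂⠂
⠿⠿⠿⠂⠂⠂
⠀⠿⠿⠂⠂⠂

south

⠂⠂⠂⠂⠂⠂
⠂⠂⠿⠂⠛⠂
⠂⠂⠿⠂⠂⠂
⠿⠿⠿⣾⠂⠂
⠀⠿⠿⠂⠂⠂
⠀⠿⠿⠂⠂⠂

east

⠂⠂⠂⠂⠂⠀
⠂⠿⠂⠛⠂⠂
⠂⠿⠂⠂⠂⠂
⠿⠿⠂⣾⠂⠂
⠿⠿⠂⠂⠂⠂
⠿⠿⠂⠂⠂⠂

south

⠂⠿⠂⠛⠂⠂
⠂⠿⠂⠂⠂⠂
⠿⠿⠂⠂⠂⠂
⠿⠿⠂⣾⠂⠂
⠿⠿⠂⠂⠂⠂
⠀⠿⠿⠿⠿⠿

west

⠂⠂⠿⠂⠛⠂
⠂⠂⠿⠂⠂⠂
⠿⠿⠿⠂⠂⠂
⠀⠿⠿⣾⠂⠂
⠀⠿⠿⠂⠂⠂
⠀⠿⠿⠿⠿⠿

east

⠂⠿⠂⠛⠂⠂
⠂⠿⠂⠂⠂⠂
⠿⠿⠂⠂⠂⠂
⠿⠿⠂⣾⠂⠂
⠿⠿⠂⠂⠂⠂
⠿⠿⠿⠿⠿⠿

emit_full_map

⠿⠂⠂⠂⠿⠿⠿⠿⠀
⠿⠂⠂⠂⠿⠿⠿⠿⠀
⠿⠂⠂⠂⠂⠂⠂⠂⠀
⠿⠂⠂⠂⠿⠂⠛⠂⠂
⠿⠂⠂⠂⠿⠂⠂⠂⠂
⠿⠿⠿⠿⠿⠂⠂⠂⠂
⠀⠀⠀⠿⠿⠂⣾⠂⠂
⠀⠀⠀⠿⠿⠂⠂⠂⠂
⠀⠀⠀⠿⠿⠿⠿⠿⠿


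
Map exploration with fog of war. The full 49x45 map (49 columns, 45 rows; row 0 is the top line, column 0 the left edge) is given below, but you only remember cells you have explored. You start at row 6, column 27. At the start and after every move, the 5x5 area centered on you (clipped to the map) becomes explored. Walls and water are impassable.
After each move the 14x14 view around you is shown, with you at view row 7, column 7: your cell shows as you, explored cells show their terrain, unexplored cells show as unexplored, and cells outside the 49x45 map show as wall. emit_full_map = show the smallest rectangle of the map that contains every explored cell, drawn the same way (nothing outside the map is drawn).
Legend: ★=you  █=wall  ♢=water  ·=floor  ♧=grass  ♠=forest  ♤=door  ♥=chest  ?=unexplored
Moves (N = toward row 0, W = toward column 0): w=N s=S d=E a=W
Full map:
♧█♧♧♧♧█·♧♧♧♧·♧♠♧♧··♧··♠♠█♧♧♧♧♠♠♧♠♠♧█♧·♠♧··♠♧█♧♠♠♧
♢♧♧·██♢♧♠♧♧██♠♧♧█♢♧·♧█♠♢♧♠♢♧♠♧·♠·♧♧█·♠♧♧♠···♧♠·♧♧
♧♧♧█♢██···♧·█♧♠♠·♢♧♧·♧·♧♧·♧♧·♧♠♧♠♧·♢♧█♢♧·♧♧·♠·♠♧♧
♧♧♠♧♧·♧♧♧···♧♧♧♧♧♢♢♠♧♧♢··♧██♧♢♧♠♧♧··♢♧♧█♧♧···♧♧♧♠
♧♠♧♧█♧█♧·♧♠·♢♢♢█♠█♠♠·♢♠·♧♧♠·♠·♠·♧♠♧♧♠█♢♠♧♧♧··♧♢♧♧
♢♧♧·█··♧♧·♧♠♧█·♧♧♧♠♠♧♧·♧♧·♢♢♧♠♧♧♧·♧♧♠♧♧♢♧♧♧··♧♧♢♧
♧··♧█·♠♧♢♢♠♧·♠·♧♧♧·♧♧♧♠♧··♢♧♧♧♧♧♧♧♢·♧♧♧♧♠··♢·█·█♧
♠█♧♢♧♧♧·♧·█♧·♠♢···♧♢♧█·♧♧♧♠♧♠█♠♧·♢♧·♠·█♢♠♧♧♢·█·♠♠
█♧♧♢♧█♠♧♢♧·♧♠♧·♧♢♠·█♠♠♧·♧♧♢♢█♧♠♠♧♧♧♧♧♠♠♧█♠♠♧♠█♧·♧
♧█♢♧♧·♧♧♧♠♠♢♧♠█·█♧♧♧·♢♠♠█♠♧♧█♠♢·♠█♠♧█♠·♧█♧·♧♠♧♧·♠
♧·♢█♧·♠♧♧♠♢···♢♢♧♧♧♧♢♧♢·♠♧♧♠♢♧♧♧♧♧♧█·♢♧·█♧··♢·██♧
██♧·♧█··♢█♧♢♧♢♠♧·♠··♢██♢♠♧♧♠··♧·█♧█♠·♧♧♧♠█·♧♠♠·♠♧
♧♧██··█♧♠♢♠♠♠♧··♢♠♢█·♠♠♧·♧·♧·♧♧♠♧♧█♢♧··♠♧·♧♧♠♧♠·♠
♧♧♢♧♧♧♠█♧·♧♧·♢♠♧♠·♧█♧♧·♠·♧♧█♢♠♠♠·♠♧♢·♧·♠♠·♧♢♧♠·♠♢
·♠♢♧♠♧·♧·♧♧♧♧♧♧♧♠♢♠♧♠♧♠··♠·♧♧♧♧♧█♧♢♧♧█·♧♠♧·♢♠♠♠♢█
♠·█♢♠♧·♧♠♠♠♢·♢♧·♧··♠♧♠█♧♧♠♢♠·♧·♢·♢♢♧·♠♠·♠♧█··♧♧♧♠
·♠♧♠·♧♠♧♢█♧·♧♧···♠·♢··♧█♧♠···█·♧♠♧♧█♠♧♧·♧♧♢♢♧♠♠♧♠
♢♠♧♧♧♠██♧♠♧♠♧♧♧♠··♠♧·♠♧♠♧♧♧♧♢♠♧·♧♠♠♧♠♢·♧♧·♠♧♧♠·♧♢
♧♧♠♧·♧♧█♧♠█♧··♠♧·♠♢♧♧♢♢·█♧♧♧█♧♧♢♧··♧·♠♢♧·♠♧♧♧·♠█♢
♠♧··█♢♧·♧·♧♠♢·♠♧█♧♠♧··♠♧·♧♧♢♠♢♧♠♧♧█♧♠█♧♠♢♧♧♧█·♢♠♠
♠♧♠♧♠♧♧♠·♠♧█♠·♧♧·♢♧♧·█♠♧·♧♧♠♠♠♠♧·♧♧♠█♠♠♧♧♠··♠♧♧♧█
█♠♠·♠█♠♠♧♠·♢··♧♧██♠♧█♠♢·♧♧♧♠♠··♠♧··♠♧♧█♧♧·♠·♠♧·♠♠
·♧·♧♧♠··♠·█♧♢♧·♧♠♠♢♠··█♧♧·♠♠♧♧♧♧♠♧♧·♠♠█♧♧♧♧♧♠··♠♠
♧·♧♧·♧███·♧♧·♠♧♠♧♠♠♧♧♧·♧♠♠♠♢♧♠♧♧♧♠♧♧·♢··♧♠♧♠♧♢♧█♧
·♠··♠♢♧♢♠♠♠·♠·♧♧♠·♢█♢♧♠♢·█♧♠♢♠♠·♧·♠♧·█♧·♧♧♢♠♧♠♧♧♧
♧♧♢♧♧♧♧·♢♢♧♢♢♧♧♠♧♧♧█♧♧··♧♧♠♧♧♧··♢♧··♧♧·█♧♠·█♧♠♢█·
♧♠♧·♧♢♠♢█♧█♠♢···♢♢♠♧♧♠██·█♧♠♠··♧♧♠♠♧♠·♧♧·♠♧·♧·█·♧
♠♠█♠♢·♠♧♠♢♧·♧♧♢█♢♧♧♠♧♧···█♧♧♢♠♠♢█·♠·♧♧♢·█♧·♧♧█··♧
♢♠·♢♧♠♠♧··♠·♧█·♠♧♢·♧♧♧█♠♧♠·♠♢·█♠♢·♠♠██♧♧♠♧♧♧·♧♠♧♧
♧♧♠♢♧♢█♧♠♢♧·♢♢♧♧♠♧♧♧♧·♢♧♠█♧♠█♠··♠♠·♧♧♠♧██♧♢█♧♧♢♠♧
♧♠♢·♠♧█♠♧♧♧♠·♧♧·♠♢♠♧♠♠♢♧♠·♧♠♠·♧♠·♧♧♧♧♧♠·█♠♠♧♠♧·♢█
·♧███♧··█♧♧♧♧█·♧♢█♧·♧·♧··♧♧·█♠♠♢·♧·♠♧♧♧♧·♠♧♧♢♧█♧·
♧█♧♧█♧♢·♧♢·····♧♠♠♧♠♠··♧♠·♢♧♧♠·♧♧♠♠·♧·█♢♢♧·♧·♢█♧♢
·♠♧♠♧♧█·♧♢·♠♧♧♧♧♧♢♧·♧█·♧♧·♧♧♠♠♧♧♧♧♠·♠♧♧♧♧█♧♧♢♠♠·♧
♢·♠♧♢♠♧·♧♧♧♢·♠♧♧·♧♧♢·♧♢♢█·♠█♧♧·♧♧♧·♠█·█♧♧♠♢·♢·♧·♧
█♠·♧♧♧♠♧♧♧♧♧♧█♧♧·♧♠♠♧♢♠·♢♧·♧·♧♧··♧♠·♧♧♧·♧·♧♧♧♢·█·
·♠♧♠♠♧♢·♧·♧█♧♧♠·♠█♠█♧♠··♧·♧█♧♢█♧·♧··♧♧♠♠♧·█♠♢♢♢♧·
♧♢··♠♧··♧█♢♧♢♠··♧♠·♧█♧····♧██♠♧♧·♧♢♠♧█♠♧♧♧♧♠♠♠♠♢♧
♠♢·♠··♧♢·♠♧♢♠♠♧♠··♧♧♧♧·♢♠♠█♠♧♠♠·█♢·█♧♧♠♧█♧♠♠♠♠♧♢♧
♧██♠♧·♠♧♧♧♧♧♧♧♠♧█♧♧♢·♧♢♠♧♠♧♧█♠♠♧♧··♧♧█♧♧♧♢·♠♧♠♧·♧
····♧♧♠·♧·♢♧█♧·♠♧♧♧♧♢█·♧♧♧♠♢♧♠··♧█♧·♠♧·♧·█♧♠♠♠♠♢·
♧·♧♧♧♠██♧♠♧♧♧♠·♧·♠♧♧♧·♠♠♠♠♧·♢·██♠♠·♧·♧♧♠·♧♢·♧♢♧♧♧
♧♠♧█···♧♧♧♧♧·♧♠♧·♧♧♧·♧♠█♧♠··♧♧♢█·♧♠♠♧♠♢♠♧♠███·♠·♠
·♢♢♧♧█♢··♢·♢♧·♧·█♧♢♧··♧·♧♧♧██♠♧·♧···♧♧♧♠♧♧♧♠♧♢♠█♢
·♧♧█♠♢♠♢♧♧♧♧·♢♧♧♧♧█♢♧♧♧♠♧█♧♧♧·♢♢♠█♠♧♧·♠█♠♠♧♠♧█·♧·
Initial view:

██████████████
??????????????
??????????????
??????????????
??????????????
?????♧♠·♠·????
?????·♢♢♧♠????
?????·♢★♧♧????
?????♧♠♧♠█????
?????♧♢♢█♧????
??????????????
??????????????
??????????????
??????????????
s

??????????????
??????????????
??????????????
??????????????
?????♧♠·♠·????
?????·♢♢♧♠????
?????·♢♧♧♧????
?????♧♠★♠█????
?????♧♢♢█♧????
?????♠♧♧█♠????
??????????????
??????????????
??????????????
??????????????

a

??????????????
??????????????
??????????????
??????????????
??????♧♠·♠·???
?????♧·♢♢♧♠???
?????··♢♧♧♧???
?????♧♧★♧♠█???
?????♧♧♢♢█♧???
?????█♠♧♧█♠???
??????????????
??????????????
??????????????
??????????????

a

??????????????
??????????????
??????????????
??????????????
???????♧♠·♠·??
?????♧♧·♢♢♧♠??
?????♧··♢♧♧♧??
?????♧♧★♠♧♠█??
?????·♧♧♢♢█♧??
?????♠█♠♧♧█♠??
??????????????
??????????????
??????????????
??????????????

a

??????????????
??????????????
??????????????
??????????????
????????♧♠·♠·?
?????·♧♧·♢♢♧♠?
?????♠♧··♢♧♧♧?
?????·♧★♧♠♧♠█?
?????♧·♧♧♢♢█♧?
?????♠♠█♠♧♧█♠?
??????????????
??????????????
??????????????
??????????????

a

??????????????
??????????????
??????????????
??????????????
?????????♧♠·♠·
?????♧·♧♧·♢♢♧♠
?????♧♠♧··♢♧♧♧
?????█·★♧♧♠♧♠█
?????♠♧·♧♧♢♢█♧
?????♢♠♠█♠♧♧█♠
??????????????
??????????????
??????????????
??????????????

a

??????????????
??????????????
??????????????
??????????????
??????????♧♠·♠
?????♧♧·♧♧·♢♢♧
?????♧♧♠♧··♢♧♧
?????♧█★♧♧♧♠♧♠
?????♠♠♧·♧♧♢♢█
?????·♢♠♠█♠♧♧█
??????????????
??????????????
??????????????
??????????????

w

██████████████
??????????????
??????????????
??????????????
??????????????
?????·♢♠·♧♧♠·♠
?????♧♧·♧♧·♢♢♧
?????♧♧★♧··♢♧♧
?????♧█·♧♧♧♠♧♠
?????♠♠♧·♧♧♢♢█
?????·♢♠♠█♠♧♧█
??????????????
??????????????
??????????????

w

██████████████
██████████████
??????????????
??????????????
??????????????
?????♧♧♢··????
?????·♢♠·♧♧♠·♠
?????♧♧★♧♧·♢♢♧
?????♧♧♠♧··♢♧♧
?????♧█·♧♧♧♠♧♠
?????♠♠♧·♧♧♢♢█
?????·♢♠♠█♠♧♧█
??????????????
??????????????

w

██████████████
██████████████
██████████████
??????????????
??????????????
?????·♧·♧♧????
?????♧♧♢··????
?????·♢★·♧♧♠·♠
?????♧♧·♧♧·♢♢♧
?????♧♧♠♧··♢♧♧
?????♧█·♧♧♧♠♧♠
?????♠♠♧·♧♧♢♢█
?????·♢♠♠█♠♧♧█
??????????????

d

██████████████
██████████████
██████████████
??????????????
??????????????
????·♧·♧♧·????
????♧♧♢··♧????
????·♢♠★♧♧♠·♠·
????♧♧·♧♧·♢♢♧♠
????♧♧♠♧··♢♧♧♧
????♧█·♧♧♧♠♧♠█
????♠♠♧·♧♧♢♢█♧
????·♢♠♠█♠♧♧█♠
??????????????

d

██████████████
██████████████
██████████████
??????????????
??????????????
???·♧·♧♧·♧????
???♧♧♢··♧█????
???·♢♠·★♧♠·♠·?
???♧♧·♧♧·♢♢♧♠?
???♧♧♠♧··♢♧♧♧?
???♧█·♧♧♧♠♧♠█?
???♠♠♧·♧♧♢♢█♧?
???·♢♠♠█♠♧♧█♠?
??????????????

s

██████████████
██████████████
??????????????
??????????????
???·♧·♧♧·♧????
???♧♧♢··♧█????
???·♢♠·♧♧♠·♠·?
???♧♧·♧★·♢♢♧♠?
???♧♧♠♧··♢♧♧♧?
???♧█·♧♧♧♠♧♠█?
???♠♠♧·♧♧♢♢█♧?
???·♢♠♠█♠♧♧█♠?
??????????????
??????????????

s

██████████████
??????????????
??????????????
???·♧·♧♧·♧????
???♧♧♢··♧█????
???·♢♠·♧♧♠·♠·?
???♧♧·♧♧·♢♢♧♠?
???♧♧♠♧★·♢♧♧♧?
???♧█·♧♧♧♠♧♠█?
???♠♠♧·♧♧♢♢█♧?
???·♢♠♠█♠♧♧█♠?
??????????????
??????????????
??????????????

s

??????????????
??????????????
???·♧·♧♧·♧????
???♧♧♢··♧█????
???·♢♠·♧♧♠·♠·?
???♧♧·♧♧·♢♢♧♠?
???♧♧♠♧··♢♧♧♧?
???♧█·♧★♧♠♧♠█?
???♠♠♧·♧♧♢♢█♧?
???·♢♠♠█♠♧♧█♠?
??????????????
??????????????
??????????????
??????????????

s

??????????????
???·♧·♧♧·♧????
???♧♧♢··♧█????
???·♢♠·♧♧♠·♠·?
???♧♧·♧♧·♢♢♧♠?
???♧♧♠♧··♢♧♧♧?
???♧█·♧♧♧♠♧♠█?
???♠♠♧·★♧♢♢█♧?
???·♢♠♠█♠♧♧█♠?
?????♢·♠♧♧????
??????????????
??????????????
??????????????
??????????????

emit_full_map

·♧·♧♧·♧???
♧♧♢··♧█???
·♢♠·♧♧♠·♠·
♧♧·♧♧·♢♢♧♠
♧♧♠♧··♢♧♧♧
♧█·♧♧♧♠♧♠█
♠♠♧·★♧♢♢█♧
·♢♠♠█♠♧♧█♠
??♢·♠♧♧???


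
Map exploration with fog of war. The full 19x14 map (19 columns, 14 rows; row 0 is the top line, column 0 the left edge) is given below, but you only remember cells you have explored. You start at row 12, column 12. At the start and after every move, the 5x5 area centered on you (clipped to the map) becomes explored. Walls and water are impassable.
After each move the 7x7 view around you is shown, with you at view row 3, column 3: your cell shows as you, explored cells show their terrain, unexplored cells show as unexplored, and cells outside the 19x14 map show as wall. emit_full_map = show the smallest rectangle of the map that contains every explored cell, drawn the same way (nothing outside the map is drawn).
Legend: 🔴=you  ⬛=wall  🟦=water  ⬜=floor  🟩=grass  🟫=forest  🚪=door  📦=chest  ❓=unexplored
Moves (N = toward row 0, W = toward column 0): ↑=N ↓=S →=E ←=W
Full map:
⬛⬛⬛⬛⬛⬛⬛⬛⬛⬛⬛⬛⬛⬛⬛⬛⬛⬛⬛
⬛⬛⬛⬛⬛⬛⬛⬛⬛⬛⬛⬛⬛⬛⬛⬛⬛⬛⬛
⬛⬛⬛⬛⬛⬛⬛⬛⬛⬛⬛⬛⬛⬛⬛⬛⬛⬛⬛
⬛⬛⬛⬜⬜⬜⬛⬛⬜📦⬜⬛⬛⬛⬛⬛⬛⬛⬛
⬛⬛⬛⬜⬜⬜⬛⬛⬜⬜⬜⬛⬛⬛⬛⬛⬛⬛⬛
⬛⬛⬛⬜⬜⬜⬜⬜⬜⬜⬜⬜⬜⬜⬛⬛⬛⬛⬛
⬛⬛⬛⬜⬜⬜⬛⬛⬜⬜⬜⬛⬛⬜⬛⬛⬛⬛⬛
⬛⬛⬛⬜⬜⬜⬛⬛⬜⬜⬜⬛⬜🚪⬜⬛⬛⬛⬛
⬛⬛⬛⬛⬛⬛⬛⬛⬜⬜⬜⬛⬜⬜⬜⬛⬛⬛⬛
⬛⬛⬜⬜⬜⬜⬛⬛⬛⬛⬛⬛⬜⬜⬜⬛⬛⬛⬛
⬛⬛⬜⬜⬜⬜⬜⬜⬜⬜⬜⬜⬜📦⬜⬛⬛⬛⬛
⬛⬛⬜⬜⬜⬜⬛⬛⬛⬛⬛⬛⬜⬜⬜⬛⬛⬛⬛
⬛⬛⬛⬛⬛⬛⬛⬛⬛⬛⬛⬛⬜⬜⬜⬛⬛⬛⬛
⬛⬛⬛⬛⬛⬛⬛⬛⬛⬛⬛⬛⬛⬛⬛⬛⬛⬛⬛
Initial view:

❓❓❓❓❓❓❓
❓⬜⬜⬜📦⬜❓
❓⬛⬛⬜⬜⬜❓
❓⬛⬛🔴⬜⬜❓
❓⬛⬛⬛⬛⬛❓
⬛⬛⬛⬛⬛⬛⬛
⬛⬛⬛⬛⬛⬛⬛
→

❓❓❓❓❓❓❓
⬜⬜⬜📦⬜⬛❓
⬛⬛⬜⬜⬜⬛❓
⬛⬛⬜🔴⬜⬛❓
⬛⬛⬛⬛⬛⬛❓
⬛⬛⬛⬛⬛⬛⬛
⬛⬛⬛⬛⬛⬛⬛

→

❓❓❓❓❓❓❓
⬜⬜📦⬜⬛⬛❓
⬛⬜⬜⬜⬛⬛❓
⬛⬜⬜🔴⬛⬛❓
⬛⬛⬛⬛⬛⬛❓
⬛⬛⬛⬛⬛⬛⬛
⬛⬛⬛⬛⬛⬛⬛

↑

❓❓❓❓❓❓❓
❓⬜⬜⬜⬛⬛❓
⬜⬜📦⬜⬛⬛❓
⬛⬜⬜🔴⬛⬛❓
⬛⬜⬜⬜⬛⬛❓
⬛⬛⬛⬛⬛⬛❓
⬛⬛⬛⬛⬛⬛⬛

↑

❓❓❓❓❓❓❓
❓⬜⬜⬜⬛⬛❓
❓⬜⬜⬜⬛⬛❓
⬜⬜📦🔴⬛⬛❓
⬛⬜⬜⬜⬛⬛❓
⬛⬜⬜⬜⬛⬛❓
⬛⬛⬛⬛⬛⬛❓

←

❓❓❓❓❓❓❓
❓⬛⬜⬜⬜⬛⬛
❓⬛⬜⬜⬜⬛⬛
⬜⬜⬜🔴⬜⬛⬛
⬛⬛⬜⬜⬜⬛⬛
⬛⬛⬜⬜⬜⬛⬛
⬛⬛⬛⬛⬛⬛⬛

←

❓❓❓❓❓❓❓
❓⬜⬛⬜⬜⬜⬛
❓⬛⬛⬜⬜⬜⬛
❓⬜⬜🔴📦⬜⬛
❓⬛⬛⬜⬜⬜⬛
❓⬛⬛⬜⬜⬜⬛
❓⬛⬛⬛⬛⬛⬛

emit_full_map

⬜⬛⬜⬜⬜⬛⬛
⬛⬛⬜⬜⬜⬛⬛
⬜⬜🔴📦⬜⬛⬛
⬛⬛⬜⬜⬜⬛⬛
⬛⬛⬜⬜⬜⬛⬛
⬛⬛⬛⬛⬛⬛⬛

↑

❓❓❓❓❓❓❓
❓⬜⬛⬜🚪⬜❓
❓⬜⬛⬜⬜⬜⬛
❓⬛⬛🔴⬜⬜⬛
❓⬜⬜⬜📦⬜⬛
❓⬛⬛⬜⬜⬜⬛
❓⬛⬛⬜⬜⬜⬛

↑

❓❓❓❓❓❓❓
❓⬜⬛⬛⬜⬛❓
❓⬜⬛⬜🚪⬜❓
❓⬜⬛🔴⬜⬜⬛
❓⬛⬛⬜⬜⬜⬛
❓⬜⬜⬜📦⬜⬛
❓⬛⬛⬜⬜⬜⬛

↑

❓❓❓❓❓❓❓
❓⬜⬜⬜⬜⬛❓
❓⬜⬛⬛⬜⬛❓
❓⬜⬛🔴🚪⬜❓
❓⬜⬛⬜⬜⬜⬛
❓⬛⬛⬜⬜⬜⬛
❓⬜⬜⬜📦⬜⬛

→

❓❓❓❓❓❓❓
⬜⬜⬜⬜⬛⬛❓
⬜⬛⬛⬜⬛⬛❓
⬜⬛⬜🔴⬜⬛❓
⬜⬛⬜⬜⬜⬛⬛
⬛⬛⬜⬜⬜⬛⬛
⬜⬜⬜📦⬜⬛⬛

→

❓❓❓❓❓❓❓
⬜⬜⬜⬛⬛⬛❓
⬛⬛⬜⬛⬛⬛❓
⬛⬜🚪🔴⬛⬛❓
⬛⬜⬜⬜⬛⬛❓
⬛⬜⬜⬜⬛⬛❓
⬜⬜📦⬜⬛⬛❓

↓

⬜⬜⬜⬛⬛⬛❓
⬛⬛⬜⬛⬛⬛❓
⬛⬜🚪⬜⬛⬛❓
⬛⬜⬜🔴⬛⬛❓
⬛⬜⬜⬜⬛⬛❓
⬜⬜📦⬜⬛⬛❓
⬛⬜⬜⬜⬛⬛❓

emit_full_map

⬜⬜⬜⬜⬛⬛⬛
⬜⬛⬛⬜⬛⬛⬛
⬜⬛⬜🚪⬜⬛⬛
⬜⬛⬜⬜🔴⬛⬛
⬛⬛⬜⬜⬜⬛⬛
⬜⬜⬜📦⬜⬛⬛
⬛⬛⬜⬜⬜⬛⬛
⬛⬛⬜⬜⬜⬛⬛
⬛⬛⬛⬛⬛⬛⬛

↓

⬛⬛⬜⬛⬛⬛❓
⬛⬜🚪⬜⬛⬛❓
⬛⬜⬜⬜⬛⬛❓
⬛⬜⬜🔴⬛⬛❓
⬜⬜📦⬜⬛⬛❓
⬛⬜⬜⬜⬛⬛❓
⬛⬜⬜⬜⬛⬛❓

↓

⬛⬜🚪⬜⬛⬛❓
⬛⬜⬜⬜⬛⬛❓
⬛⬜⬜⬜⬛⬛❓
⬜⬜📦🔴⬛⬛❓
⬛⬜⬜⬜⬛⬛❓
⬛⬜⬜⬜⬛⬛❓
⬛⬛⬛⬛⬛⬛❓

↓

⬛⬜⬜⬜⬛⬛❓
⬛⬜⬜⬜⬛⬛❓
⬜⬜📦⬜⬛⬛❓
⬛⬜⬜🔴⬛⬛❓
⬛⬜⬜⬜⬛⬛❓
⬛⬛⬛⬛⬛⬛❓
⬛⬛⬛⬛⬛⬛⬛

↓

⬛⬜⬜⬜⬛⬛❓
⬜⬜📦⬜⬛⬛❓
⬛⬜⬜⬜⬛⬛❓
⬛⬜⬜🔴⬛⬛❓
⬛⬛⬛⬛⬛⬛❓
⬛⬛⬛⬛⬛⬛⬛
⬛⬛⬛⬛⬛⬛⬛

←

⬛⬛⬜⬜⬜⬛⬛
⬜⬜⬜📦⬜⬛⬛
⬛⬛⬜⬜⬜⬛⬛
⬛⬛⬜🔴⬜⬛⬛
⬛⬛⬛⬛⬛⬛⬛
⬛⬛⬛⬛⬛⬛⬛
⬛⬛⬛⬛⬛⬛⬛

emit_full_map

⬜⬜⬜⬜⬛⬛⬛
⬜⬛⬛⬜⬛⬛⬛
⬜⬛⬜🚪⬜⬛⬛
⬜⬛⬜⬜⬜⬛⬛
⬛⬛⬜⬜⬜⬛⬛
⬜⬜⬜📦⬜⬛⬛
⬛⬛⬜⬜⬜⬛⬛
⬛⬛⬜🔴⬜⬛⬛
⬛⬛⬛⬛⬛⬛⬛


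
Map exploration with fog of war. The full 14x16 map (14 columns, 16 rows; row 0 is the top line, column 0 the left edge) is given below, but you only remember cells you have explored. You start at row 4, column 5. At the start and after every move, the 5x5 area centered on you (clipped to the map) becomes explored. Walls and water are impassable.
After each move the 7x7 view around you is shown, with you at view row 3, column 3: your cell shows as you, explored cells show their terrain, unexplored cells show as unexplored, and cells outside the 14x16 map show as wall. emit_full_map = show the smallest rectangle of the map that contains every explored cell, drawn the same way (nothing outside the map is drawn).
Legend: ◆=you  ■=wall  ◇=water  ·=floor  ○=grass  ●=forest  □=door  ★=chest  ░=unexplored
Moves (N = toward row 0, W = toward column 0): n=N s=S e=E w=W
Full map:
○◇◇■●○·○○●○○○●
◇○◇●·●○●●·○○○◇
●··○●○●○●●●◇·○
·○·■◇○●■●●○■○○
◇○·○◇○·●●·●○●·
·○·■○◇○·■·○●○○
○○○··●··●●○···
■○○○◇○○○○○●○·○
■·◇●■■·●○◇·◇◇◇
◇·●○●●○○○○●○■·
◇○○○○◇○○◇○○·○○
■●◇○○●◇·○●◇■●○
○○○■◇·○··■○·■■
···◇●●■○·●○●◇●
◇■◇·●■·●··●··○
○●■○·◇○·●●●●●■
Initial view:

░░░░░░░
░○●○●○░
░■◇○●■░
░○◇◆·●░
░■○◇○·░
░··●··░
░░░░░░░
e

░░░░░░░
○●○●○●░
■◇○●■●░
○◇○◆●●░
■○◇○·■░
··●··●░
░░░░░░░

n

░░░░░░░
░·●○●●░
○●○●○●░
■◇○◆■●░
○◇○·●●░
■○◇○·■░
··●··●░

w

░░░░░░░
░●·●○●●
░○●○●○●
░■◇◆●■●
░○◇○·●●
░■○◇○·■
░··●··●

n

■■■■■■■
░■●○·○░
░●·●○●●
░○●◆●○●
░■◇○●■●
░○◇○·●●
░■○◇○·■

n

■■■■■■■
■■■■■■■
░■●○·○░
░●·◆○●●
░○●○●○●
░■◇○●■●
░○◇○·●●

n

■■■■■■■
■■■■■■■
■■■■■■■
░■●◆·○░
░●·●○●●
░○●○●○●
░■◇○●■●

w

■■■■■■■
■■■■■■■
■■■■■■■
░◇■◆○·○
░◇●·●○●
░·○●○●○
░░■◇○●■

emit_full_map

◇■◆○·○░
◇●·●○●●
·○●○●○●
░■◇○●■●
░○◇○·●●
░■○◇○·■
░··●··●


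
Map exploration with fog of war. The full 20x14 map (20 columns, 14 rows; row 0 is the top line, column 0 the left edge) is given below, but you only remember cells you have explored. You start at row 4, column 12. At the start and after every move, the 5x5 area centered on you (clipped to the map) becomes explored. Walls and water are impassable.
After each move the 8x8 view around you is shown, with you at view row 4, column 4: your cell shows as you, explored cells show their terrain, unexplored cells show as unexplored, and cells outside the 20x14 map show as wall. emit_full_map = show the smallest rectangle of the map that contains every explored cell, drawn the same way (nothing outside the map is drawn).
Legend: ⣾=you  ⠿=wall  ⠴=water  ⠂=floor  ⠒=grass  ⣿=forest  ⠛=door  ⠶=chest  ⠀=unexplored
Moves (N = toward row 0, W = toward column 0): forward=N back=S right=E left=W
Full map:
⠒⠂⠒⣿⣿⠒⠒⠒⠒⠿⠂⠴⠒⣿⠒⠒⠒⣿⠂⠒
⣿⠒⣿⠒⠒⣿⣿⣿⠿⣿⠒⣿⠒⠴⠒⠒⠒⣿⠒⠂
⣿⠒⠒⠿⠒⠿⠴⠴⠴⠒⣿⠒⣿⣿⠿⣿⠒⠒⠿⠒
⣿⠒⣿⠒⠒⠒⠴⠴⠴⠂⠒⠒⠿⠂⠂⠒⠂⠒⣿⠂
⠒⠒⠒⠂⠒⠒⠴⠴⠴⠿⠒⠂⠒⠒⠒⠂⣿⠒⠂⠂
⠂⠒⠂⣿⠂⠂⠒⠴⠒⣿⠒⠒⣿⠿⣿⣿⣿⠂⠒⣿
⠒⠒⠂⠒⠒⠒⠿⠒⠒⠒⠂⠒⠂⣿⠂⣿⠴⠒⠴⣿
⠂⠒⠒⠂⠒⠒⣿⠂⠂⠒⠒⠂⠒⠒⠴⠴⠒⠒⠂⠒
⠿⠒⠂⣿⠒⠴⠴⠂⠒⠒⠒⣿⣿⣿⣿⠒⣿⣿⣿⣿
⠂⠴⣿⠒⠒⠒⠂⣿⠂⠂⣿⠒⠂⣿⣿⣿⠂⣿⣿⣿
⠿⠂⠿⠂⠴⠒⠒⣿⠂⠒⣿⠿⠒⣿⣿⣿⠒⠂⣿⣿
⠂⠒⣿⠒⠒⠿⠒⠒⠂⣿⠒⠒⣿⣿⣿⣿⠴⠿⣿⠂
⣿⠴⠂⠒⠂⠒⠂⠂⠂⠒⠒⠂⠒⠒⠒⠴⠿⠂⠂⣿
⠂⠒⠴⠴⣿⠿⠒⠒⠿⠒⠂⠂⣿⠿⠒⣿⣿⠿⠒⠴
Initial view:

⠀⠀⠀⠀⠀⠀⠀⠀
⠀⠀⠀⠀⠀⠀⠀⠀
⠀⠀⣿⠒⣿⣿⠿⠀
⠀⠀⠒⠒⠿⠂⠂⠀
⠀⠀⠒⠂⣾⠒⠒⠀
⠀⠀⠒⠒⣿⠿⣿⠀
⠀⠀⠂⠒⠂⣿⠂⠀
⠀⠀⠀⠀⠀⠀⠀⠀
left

⠀⠀⠀⠀⠀⠀⠀⠀
⠀⠀⠀⠀⠀⠀⠀⠀
⠀⠀⠒⣿⠒⣿⣿⠿
⠀⠀⠂⠒⠒⠿⠂⠂
⠀⠀⠿⠒⣾⠒⠒⠒
⠀⠀⣿⠒⠒⣿⠿⣿
⠀⠀⠒⠂⠒⠂⣿⠂
⠀⠀⠀⠀⠀⠀⠀⠀

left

⠀⠀⠀⠀⠀⠀⠀⠀
⠀⠀⠀⠀⠀⠀⠀⠀
⠀⠀⠴⠒⣿⠒⣿⣿
⠀⠀⠴⠂⠒⠒⠿⠂
⠀⠀⠴⠿⣾⠂⠒⠒
⠀⠀⠒⣿⠒⠒⣿⠿
⠀⠀⠒⠒⠂⠒⠂⣿
⠀⠀⠀⠀⠀⠀⠀⠀

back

⠀⠀⠀⠀⠀⠀⠀⠀
⠀⠀⠴⠒⣿⠒⣿⣿
⠀⠀⠴⠂⠒⠒⠿⠂
⠀⠀⠴⠿⠒⠂⠒⠒
⠀⠀⠒⣿⣾⠒⣿⠿
⠀⠀⠒⠒⠂⠒⠂⣿
⠀⠀⠂⠒⠒⠂⠒⠀
⠀⠀⠀⠀⠀⠀⠀⠀

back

⠀⠀⠴⠒⣿⠒⣿⣿
⠀⠀⠴⠂⠒⠒⠿⠂
⠀⠀⠴⠿⠒⠂⠒⠒
⠀⠀⠒⣿⠒⠒⣿⠿
⠀⠀⠒⠒⣾⠒⠂⣿
⠀⠀⠂⠒⠒⠂⠒⠀
⠀⠀⠒⠒⠒⣿⣿⠀
⠀⠀⠀⠀⠀⠀⠀⠀

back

⠀⠀⠴⠂⠒⠒⠿⠂
⠀⠀⠴⠿⠒⠂⠒⠒
⠀⠀⠒⣿⠒⠒⣿⠿
⠀⠀⠒⠒⠂⠒⠂⣿
⠀⠀⠂⠒⣾⠂⠒⠀
⠀⠀⠒⠒⠒⣿⣿⠀
⠀⠀⠂⠂⣿⠒⠂⠀
⠀⠀⠀⠀⠀⠀⠀⠀

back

⠀⠀⠴⠿⠒⠂⠒⠒
⠀⠀⠒⣿⠒⠒⣿⠿
⠀⠀⠒⠒⠂⠒⠂⣿
⠀⠀⠂⠒⠒⠂⠒⠀
⠀⠀⠒⠒⣾⣿⣿⠀
⠀⠀⠂⠂⣿⠒⠂⠀
⠀⠀⠂⠒⣿⠿⠒⠀
⠀⠀⠀⠀⠀⠀⠀⠀

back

⠀⠀⠒⣿⠒⠒⣿⠿
⠀⠀⠒⠒⠂⠒⠂⣿
⠀⠀⠂⠒⠒⠂⠒⠀
⠀⠀⠒⠒⠒⣿⣿⠀
⠀⠀⠂⠂⣾⠒⠂⠀
⠀⠀⠂⠒⣿⠿⠒⠀
⠀⠀⠂⣿⠒⠒⣿⠀
⠀⠀⠀⠀⠀⠀⠀⠀

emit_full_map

⠴⠒⣿⠒⣿⣿⠿
⠴⠂⠒⠒⠿⠂⠂
⠴⠿⠒⠂⠒⠒⠒
⠒⣿⠒⠒⣿⠿⣿
⠒⠒⠂⠒⠂⣿⠂
⠂⠒⠒⠂⠒⠀⠀
⠒⠒⠒⣿⣿⠀⠀
⠂⠂⣾⠒⠂⠀⠀
⠂⠒⣿⠿⠒⠀⠀
⠂⣿⠒⠒⣿⠀⠀

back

⠀⠀⠒⠒⠂⠒⠂⣿
⠀⠀⠂⠒⠒⠂⠒⠀
⠀⠀⠒⠒⠒⣿⣿⠀
⠀⠀⠂⠂⣿⠒⠂⠀
⠀⠀⠂⠒⣾⠿⠒⠀
⠀⠀⠂⣿⠒⠒⣿⠀
⠀⠀⠂⠒⠒⠂⠒⠀
⠀⠀⠀⠀⠀⠀⠀⠀

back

⠀⠀⠂⠒⠒⠂⠒⠀
⠀⠀⠒⠒⠒⣿⣿⠀
⠀⠀⠂⠂⣿⠒⠂⠀
⠀⠀⠂⠒⣿⠿⠒⠀
⠀⠀⠂⣿⣾⠒⣿⠀
⠀⠀⠂⠒⠒⠂⠒⠀
⠀⠀⠿⠒⠂⠂⣿⠀
⠿⠿⠿⠿⠿⠿⠿⠿

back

⠀⠀⠒⠒⠒⣿⣿⠀
⠀⠀⠂⠂⣿⠒⠂⠀
⠀⠀⠂⠒⣿⠿⠒⠀
⠀⠀⠂⣿⠒⠒⣿⠀
⠀⠀⠂⠒⣾⠂⠒⠀
⠀⠀⠿⠒⠂⠂⣿⠀
⠿⠿⠿⠿⠿⠿⠿⠿
⠿⠿⠿⠿⠿⠿⠿⠿

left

⠀⠀⠀⠒⠒⠒⣿⣿
⠀⠀⠀⠂⠂⣿⠒⠂
⠀⠀⣿⠂⠒⣿⠿⠒
⠀⠀⠒⠂⣿⠒⠒⣿
⠀⠀⠂⠂⣾⠒⠂⠒
⠀⠀⠒⠿⠒⠂⠂⣿
⠿⠿⠿⠿⠿⠿⠿⠿
⠿⠿⠿⠿⠿⠿⠿⠿

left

⠀⠀⠀⠀⠒⠒⠒⣿
⠀⠀⠀⠀⠂⠂⣿⠒
⠀⠀⠒⣿⠂⠒⣿⠿
⠀⠀⠒⠒⠂⣿⠒⠒
⠀⠀⠂⠂⣾⠒⠒⠂
⠀⠀⠒⠒⠿⠒⠂⠂
⠿⠿⠿⠿⠿⠿⠿⠿
⠿⠿⠿⠿⠿⠿⠿⠿

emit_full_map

⠀⠀⠴⠒⣿⠒⣿⣿⠿
⠀⠀⠴⠂⠒⠒⠿⠂⠂
⠀⠀⠴⠿⠒⠂⠒⠒⠒
⠀⠀⠒⣿⠒⠒⣿⠿⣿
⠀⠀⠒⠒⠂⠒⠂⣿⠂
⠀⠀⠂⠒⠒⠂⠒⠀⠀
⠀⠀⠒⠒⠒⣿⣿⠀⠀
⠀⠀⠂⠂⣿⠒⠂⠀⠀
⠒⣿⠂⠒⣿⠿⠒⠀⠀
⠒⠒⠂⣿⠒⠒⣿⠀⠀
⠂⠂⣾⠒⠒⠂⠒⠀⠀
⠒⠒⠿⠒⠂⠂⣿⠀⠀

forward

⠀⠀⠀⠀⠂⠒⠒⠂
⠀⠀⠀⠀⠒⠒⠒⣿
⠀⠀⠂⣿⠂⠂⣿⠒
⠀⠀⠒⣿⠂⠒⣿⠿
⠀⠀⠒⠒⣾⣿⠒⠒
⠀⠀⠂⠂⠂⠒⠒⠂
⠀⠀⠒⠒⠿⠒⠂⠂
⠿⠿⠿⠿⠿⠿⠿⠿

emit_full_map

⠀⠀⠴⠒⣿⠒⣿⣿⠿
⠀⠀⠴⠂⠒⠒⠿⠂⠂
⠀⠀⠴⠿⠒⠂⠒⠒⠒
⠀⠀⠒⣿⠒⠒⣿⠿⣿
⠀⠀⠒⠒⠂⠒⠂⣿⠂
⠀⠀⠂⠒⠒⠂⠒⠀⠀
⠀⠀⠒⠒⠒⣿⣿⠀⠀
⠂⣿⠂⠂⣿⠒⠂⠀⠀
⠒⣿⠂⠒⣿⠿⠒⠀⠀
⠒⠒⣾⣿⠒⠒⣿⠀⠀
⠂⠂⠂⠒⠒⠂⠒⠀⠀
⠒⠒⠿⠒⠂⠂⣿⠀⠀


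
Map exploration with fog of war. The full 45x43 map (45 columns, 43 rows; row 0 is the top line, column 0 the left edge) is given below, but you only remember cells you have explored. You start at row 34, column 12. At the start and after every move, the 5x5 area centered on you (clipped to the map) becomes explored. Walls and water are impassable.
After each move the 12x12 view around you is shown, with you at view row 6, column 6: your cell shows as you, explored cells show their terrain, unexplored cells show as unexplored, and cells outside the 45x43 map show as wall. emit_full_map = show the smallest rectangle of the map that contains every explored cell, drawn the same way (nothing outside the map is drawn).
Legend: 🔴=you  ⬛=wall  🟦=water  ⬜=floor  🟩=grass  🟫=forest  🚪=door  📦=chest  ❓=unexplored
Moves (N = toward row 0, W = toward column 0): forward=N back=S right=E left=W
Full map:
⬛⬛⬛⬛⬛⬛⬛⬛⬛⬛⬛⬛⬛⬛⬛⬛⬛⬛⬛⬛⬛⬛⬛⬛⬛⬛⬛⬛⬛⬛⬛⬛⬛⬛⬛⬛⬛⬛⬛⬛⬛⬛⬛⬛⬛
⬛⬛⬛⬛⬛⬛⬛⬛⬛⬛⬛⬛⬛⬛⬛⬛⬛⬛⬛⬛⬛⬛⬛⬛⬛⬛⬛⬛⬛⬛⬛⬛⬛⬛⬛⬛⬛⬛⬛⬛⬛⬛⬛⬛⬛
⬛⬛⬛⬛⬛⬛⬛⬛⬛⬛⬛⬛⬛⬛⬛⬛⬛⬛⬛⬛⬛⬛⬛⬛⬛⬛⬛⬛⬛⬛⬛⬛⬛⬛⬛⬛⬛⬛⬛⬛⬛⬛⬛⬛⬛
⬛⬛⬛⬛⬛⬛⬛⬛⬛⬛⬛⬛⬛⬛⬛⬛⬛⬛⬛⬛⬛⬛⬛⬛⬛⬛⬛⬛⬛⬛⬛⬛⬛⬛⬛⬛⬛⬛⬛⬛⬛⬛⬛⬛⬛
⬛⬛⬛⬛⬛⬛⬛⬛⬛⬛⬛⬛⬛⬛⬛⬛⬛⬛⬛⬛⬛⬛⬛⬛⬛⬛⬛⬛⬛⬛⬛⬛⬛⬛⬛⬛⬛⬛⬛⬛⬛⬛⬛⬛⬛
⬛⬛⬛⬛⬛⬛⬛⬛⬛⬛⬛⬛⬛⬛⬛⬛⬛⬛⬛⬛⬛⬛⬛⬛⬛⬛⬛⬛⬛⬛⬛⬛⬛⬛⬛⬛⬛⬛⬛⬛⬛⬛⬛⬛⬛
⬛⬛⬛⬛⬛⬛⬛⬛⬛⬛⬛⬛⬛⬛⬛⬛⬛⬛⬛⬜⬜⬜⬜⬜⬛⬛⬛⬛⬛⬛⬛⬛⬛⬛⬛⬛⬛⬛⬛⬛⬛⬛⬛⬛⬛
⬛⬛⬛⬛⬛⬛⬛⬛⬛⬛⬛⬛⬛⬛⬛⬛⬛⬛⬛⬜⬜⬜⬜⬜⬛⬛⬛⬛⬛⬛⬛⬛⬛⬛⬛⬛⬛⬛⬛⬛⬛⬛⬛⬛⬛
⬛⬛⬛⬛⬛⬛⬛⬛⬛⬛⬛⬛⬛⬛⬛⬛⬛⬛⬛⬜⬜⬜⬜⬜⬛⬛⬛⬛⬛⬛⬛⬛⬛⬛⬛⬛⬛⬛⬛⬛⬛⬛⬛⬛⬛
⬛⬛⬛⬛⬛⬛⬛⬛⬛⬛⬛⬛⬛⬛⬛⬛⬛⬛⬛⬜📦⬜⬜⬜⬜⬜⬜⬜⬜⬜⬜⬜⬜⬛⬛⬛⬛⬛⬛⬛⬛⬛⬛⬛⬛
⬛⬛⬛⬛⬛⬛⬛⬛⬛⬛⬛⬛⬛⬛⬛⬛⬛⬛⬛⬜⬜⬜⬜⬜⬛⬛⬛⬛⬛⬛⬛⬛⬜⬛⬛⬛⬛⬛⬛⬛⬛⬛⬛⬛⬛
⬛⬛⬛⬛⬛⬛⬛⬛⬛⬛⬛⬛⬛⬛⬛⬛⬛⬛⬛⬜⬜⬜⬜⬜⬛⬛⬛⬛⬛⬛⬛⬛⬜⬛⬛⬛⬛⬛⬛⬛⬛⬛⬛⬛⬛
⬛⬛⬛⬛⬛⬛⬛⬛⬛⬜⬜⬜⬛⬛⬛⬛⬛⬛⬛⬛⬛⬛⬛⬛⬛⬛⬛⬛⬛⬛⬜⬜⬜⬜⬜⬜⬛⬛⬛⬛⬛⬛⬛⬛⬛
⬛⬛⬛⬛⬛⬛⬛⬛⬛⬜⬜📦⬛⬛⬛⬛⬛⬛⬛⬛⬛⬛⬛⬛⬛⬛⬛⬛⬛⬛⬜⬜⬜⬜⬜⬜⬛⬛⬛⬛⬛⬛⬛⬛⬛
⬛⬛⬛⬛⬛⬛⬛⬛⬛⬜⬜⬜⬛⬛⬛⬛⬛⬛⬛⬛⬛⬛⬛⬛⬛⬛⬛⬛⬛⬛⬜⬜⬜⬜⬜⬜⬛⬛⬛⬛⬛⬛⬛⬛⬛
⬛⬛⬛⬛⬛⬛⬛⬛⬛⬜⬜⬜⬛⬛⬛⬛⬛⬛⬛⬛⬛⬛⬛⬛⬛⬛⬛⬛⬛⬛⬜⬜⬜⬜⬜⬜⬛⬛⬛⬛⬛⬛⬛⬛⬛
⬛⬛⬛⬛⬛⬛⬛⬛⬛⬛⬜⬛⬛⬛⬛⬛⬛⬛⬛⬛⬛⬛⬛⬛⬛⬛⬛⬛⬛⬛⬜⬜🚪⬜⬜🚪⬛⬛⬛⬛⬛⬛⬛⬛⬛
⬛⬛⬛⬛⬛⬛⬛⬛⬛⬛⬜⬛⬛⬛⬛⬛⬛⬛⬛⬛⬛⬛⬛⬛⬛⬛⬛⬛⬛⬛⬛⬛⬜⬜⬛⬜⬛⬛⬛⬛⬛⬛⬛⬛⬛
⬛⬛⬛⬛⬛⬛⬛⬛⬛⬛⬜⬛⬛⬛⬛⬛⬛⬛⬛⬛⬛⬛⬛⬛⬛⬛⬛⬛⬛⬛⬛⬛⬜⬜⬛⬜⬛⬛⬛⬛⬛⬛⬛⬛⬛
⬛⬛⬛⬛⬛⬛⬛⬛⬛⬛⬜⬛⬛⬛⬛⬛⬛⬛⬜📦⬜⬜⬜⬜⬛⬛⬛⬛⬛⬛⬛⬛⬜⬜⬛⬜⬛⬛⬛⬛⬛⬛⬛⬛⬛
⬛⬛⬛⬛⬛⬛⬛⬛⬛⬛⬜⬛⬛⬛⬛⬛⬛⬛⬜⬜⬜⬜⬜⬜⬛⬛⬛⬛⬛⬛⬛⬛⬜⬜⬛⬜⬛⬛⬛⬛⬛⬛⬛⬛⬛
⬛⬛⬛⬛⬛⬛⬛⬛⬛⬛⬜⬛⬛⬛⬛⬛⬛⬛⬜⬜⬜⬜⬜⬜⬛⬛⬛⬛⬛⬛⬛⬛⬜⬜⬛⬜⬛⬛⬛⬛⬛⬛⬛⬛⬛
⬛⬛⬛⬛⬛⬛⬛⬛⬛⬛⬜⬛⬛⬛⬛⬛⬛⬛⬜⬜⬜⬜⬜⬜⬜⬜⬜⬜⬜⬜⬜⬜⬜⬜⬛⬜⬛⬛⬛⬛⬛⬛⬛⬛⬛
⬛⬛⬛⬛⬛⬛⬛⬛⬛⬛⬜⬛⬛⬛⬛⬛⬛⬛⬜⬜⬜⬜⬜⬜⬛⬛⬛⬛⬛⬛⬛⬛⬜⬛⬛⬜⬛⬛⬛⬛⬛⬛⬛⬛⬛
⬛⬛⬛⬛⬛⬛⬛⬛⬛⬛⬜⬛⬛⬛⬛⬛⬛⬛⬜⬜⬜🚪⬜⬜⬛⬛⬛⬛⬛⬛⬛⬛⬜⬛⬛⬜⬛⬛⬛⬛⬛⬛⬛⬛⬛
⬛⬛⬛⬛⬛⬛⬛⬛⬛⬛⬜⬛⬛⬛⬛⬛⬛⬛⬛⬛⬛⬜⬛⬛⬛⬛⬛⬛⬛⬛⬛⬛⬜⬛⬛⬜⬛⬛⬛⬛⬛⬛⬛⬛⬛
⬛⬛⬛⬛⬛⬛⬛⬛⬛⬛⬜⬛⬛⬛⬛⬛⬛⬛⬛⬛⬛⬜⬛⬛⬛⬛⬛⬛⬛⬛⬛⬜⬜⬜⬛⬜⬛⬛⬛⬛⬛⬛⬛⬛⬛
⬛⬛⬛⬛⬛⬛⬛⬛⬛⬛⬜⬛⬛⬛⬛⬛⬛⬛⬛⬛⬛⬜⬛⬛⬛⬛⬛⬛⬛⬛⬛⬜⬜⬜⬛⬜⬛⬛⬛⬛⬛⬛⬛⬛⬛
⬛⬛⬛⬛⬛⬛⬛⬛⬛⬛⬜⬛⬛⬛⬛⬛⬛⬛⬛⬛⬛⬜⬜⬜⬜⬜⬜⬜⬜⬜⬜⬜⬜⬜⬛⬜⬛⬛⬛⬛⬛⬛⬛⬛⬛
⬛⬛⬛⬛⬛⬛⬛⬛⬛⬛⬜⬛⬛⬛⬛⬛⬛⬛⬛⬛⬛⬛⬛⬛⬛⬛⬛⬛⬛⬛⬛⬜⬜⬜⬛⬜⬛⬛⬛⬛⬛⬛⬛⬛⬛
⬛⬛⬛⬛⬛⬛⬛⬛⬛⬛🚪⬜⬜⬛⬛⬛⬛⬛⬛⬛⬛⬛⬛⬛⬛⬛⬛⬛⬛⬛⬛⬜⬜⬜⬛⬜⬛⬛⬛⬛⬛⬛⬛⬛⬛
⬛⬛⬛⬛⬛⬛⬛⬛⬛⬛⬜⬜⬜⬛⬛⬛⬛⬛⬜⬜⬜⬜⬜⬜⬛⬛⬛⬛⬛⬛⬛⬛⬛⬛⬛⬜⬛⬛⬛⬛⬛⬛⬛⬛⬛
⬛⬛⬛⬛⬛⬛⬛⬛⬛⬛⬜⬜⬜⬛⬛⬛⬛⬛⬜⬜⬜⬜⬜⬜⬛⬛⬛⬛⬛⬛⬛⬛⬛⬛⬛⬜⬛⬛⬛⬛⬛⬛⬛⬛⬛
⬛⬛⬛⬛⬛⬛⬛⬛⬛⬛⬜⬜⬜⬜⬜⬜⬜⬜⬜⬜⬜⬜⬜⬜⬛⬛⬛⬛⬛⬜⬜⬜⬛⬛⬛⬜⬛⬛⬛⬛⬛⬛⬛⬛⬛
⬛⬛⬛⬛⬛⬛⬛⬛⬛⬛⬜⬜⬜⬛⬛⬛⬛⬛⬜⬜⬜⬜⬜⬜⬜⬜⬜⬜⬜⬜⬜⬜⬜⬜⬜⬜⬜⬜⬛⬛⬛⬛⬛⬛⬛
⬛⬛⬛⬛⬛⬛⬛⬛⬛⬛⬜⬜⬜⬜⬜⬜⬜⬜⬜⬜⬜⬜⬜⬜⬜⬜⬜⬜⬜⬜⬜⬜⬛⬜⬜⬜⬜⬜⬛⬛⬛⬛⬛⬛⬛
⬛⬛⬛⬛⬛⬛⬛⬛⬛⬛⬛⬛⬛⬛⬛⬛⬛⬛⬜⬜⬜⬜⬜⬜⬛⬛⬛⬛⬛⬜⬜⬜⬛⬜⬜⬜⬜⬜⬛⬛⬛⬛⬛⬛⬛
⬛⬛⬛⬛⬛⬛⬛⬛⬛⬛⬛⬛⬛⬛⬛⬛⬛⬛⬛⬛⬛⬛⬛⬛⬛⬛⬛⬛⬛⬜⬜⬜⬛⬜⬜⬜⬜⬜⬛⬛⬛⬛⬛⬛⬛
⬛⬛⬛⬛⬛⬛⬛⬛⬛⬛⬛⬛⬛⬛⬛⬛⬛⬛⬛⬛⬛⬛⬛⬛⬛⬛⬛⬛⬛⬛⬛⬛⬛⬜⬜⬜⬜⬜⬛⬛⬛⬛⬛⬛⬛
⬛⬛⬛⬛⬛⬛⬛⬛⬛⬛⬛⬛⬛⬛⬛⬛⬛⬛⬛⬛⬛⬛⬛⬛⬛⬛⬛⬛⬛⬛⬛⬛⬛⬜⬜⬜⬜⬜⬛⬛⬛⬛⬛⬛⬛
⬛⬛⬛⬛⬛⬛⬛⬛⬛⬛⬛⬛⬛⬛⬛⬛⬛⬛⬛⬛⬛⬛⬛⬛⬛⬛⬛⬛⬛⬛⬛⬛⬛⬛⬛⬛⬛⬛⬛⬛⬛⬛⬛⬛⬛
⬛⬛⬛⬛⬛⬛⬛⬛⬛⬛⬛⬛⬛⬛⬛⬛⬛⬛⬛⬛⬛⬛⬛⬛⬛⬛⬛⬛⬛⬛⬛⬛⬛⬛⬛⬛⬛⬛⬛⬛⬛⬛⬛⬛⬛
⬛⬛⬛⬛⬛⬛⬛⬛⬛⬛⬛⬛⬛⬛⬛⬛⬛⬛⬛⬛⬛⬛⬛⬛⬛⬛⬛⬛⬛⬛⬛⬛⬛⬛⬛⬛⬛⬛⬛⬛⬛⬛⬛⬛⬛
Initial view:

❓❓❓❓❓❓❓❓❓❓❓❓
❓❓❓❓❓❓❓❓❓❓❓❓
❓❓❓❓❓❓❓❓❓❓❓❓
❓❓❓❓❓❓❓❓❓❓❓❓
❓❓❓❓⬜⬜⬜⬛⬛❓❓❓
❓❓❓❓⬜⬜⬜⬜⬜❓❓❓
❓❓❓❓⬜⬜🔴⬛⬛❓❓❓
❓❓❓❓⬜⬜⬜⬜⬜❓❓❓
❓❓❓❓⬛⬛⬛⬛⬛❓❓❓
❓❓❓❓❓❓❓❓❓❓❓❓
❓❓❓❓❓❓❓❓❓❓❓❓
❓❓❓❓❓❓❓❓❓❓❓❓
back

❓❓❓❓❓❓❓❓❓❓❓❓
❓❓❓❓❓❓❓❓❓❓❓❓
❓❓❓❓❓❓❓❓❓❓❓❓
❓❓❓❓⬜⬜⬜⬛⬛❓❓❓
❓❓❓❓⬜⬜⬜⬜⬜❓❓❓
❓❓❓❓⬜⬜⬜⬛⬛❓❓❓
❓❓❓❓⬜⬜🔴⬜⬜❓❓❓
❓❓❓❓⬛⬛⬛⬛⬛❓❓❓
❓❓❓❓⬛⬛⬛⬛⬛❓❓❓
❓❓❓❓❓❓❓❓❓❓❓❓
❓❓❓❓❓❓❓❓❓❓❓❓
❓❓❓❓❓❓❓❓❓❓❓❓

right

❓❓❓❓❓❓❓❓❓❓❓❓
❓❓❓❓❓❓❓❓❓❓❓❓
❓❓❓❓❓❓❓❓❓❓❓❓
❓❓❓⬜⬜⬜⬛⬛❓❓❓❓
❓❓❓⬜⬜⬜⬜⬜⬜❓❓❓
❓❓❓⬜⬜⬜⬛⬛⬛❓❓❓
❓❓❓⬜⬜⬜🔴⬜⬜❓❓❓
❓❓❓⬛⬛⬛⬛⬛⬛❓❓❓
❓❓❓⬛⬛⬛⬛⬛⬛❓❓❓
❓❓❓❓❓❓❓❓❓❓❓❓
❓❓❓❓❓❓❓❓❓❓❓❓
❓❓❓❓❓❓❓❓❓❓❓❓

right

❓❓❓❓❓❓❓❓❓❓❓❓
❓❓❓❓❓❓❓❓❓❓❓❓
❓❓❓❓❓❓❓❓❓❓❓❓
❓❓⬜⬜⬜⬛⬛❓❓❓❓❓
❓❓⬜⬜⬜⬜⬜⬜⬜❓❓❓
❓❓⬜⬜⬜⬛⬛⬛⬛❓❓❓
❓❓⬜⬜⬜⬜🔴⬜⬜❓❓❓
❓❓⬛⬛⬛⬛⬛⬛⬛❓❓❓
❓❓⬛⬛⬛⬛⬛⬛⬛❓❓❓
❓❓❓❓❓❓❓❓❓❓❓❓
❓❓❓❓❓❓❓❓❓❓❓❓
❓❓❓❓❓❓❓❓❓❓❓❓

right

❓❓❓❓❓❓❓❓❓❓❓❓
❓❓❓❓❓❓❓❓❓❓❓❓
❓❓❓❓❓❓❓❓❓❓❓❓
❓⬜⬜⬜⬛⬛❓❓❓❓❓❓
❓⬜⬜⬜⬜⬜⬜⬜⬜❓❓❓
❓⬜⬜⬜⬛⬛⬛⬛⬛❓❓❓
❓⬜⬜⬜⬜⬜🔴⬜⬜❓❓❓
❓⬛⬛⬛⬛⬛⬛⬛⬛❓❓❓
❓⬛⬛⬛⬛⬛⬛⬛⬛❓❓❓
❓❓❓❓❓❓❓❓❓❓❓❓
❓❓❓❓❓❓❓❓❓❓❓❓
❓❓❓❓❓❓❓❓❓❓❓❓

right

❓❓❓❓❓❓❓❓❓❓❓❓
❓❓❓❓❓❓❓❓❓❓❓❓
❓❓❓❓❓❓❓❓❓❓❓❓
⬜⬜⬜⬛⬛❓❓❓❓❓❓❓
⬜⬜⬜⬜⬜⬜⬜⬜⬜❓❓❓
⬜⬜⬜⬛⬛⬛⬛⬛⬜❓❓❓
⬜⬜⬜⬜⬜⬜🔴⬜⬜❓❓❓
⬛⬛⬛⬛⬛⬛⬛⬛⬜❓❓❓
⬛⬛⬛⬛⬛⬛⬛⬛⬛❓❓❓
❓❓❓❓❓❓❓❓❓❓❓❓
❓❓❓❓❓❓❓❓❓❓❓❓
❓❓❓❓❓❓❓❓❓❓❓❓

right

❓❓❓❓❓❓❓❓❓❓❓❓
❓❓❓❓❓❓❓❓❓❓❓❓
❓❓❓❓❓❓❓❓❓❓❓❓
⬜⬜⬛⬛❓❓❓❓❓❓❓❓
⬜⬜⬜⬜⬜⬜⬜⬜⬜❓❓❓
⬜⬜⬛⬛⬛⬛⬛⬜⬜❓❓❓
⬜⬜⬜⬜⬜⬜🔴⬜⬜❓❓❓
⬛⬛⬛⬛⬛⬛⬛⬜⬜❓❓❓
⬛⬛⬛⬛⬛⬛⬛⬛⬛❓❓❓
❓❓❓❓❓❓❓❓❓❓❓❓
❓❓❓❓❓❓❓❓❓❓❓❓
❓❓❓❓❓❓❓❓❓❓❓❓

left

❓❓❓❓❓❓❓❓❓❓❓❓
❓❓❓❓❓❓❓❓❓❓❓❓
❓❓❓❓❓❓❓❓❓❓❓❓
⬜⬜⬜⬛⬛❓❓❓❓❓❓❓
⬜⬜⬜⬜⬜⬜⬜⬜⬜⬜❓❓
⬜⬜⬜⬛⬛⬛⬛⬛⬜⬜❓❓
⬜⬜⬜⬜⬜⬜🔴⬜⬜⬜❓❓
⬛⬛⬛⬛⬛⬛⬛⬛⬜⬜❓❓
⬛⬛⬛⬛⬛⬛⬛⬛⬛⬛❓❓
❓❓❓❓❓❓❓❓❓❓❓❓
❓❓❓❓❓❓❓❓❓❓❓❓
❓❓❓❓❓❓❓❓❓❓❓❓

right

❓❓❓❓❓❓❓❓❓❓❓❓
❓❓❓❓❓❓❓❓❓❓❓❓
❓❓❓❓❓❓❓❓❓❓❓❓
⬜⬜⬛⬛❓❓❓❓❓❓❓❓
⬜⬜⬜⬜⬜⬜⬜⬜⬜❓❓❓
⬜⬜⬛⬛⬛⬛⬛⬜⬜❓❓❓
⬜⬜⬜⬜⬜⬜🔴⬜⬜❓❓❓
⬛⬛⬛⬛⬛⬛⬛⬜⬜❓❓❓
⬛⬛⬛⬛⬛⬛⬛⬛⬛❓❓❓
❓❓❓❓❓❓❓❓❓❓❓❓
❓❓❓❓❓❓❓❓❓❓❓❓
❓❓❓❓❓❓❓❓❓❓❓❓

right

❓❓❓❓❓❓❓❓❓❓❓❓
❓❓❓❓❓❓❓❓❓❓❓❓
❓❓❓❓❓❓❓❓❓❓❓❓
⬜⬛⬛❓❓❓❓❓❓❓❓❓
⬜⬜⬜⬜⬜⬜⬜⬜⬜❓❓❓
⬜⬛⬛⬛⬛⬛⬜⬜⬜❓❓❓
⬜⬜⬜⬜⬜⬜🔴⬜⬜❓❓❓
⬛⬛⬛⬛⬛⬛⬜⬜⬜❓❓❓
⬛⬛⬛⬛⬛⬛⬛⬛⬛❓❓❓
❓❓❓❓❓❓❓❓❓❓❓❓
❓❓❓❓❓❓❓❓❓❓❓❓
❓❓❓❓❓❓❓❓❓❓❓❓

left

❓❓❓❓❓❓❓❓❓❓❓❓
❓❓❓❓❓❓❓❓❓❓❓❓
❓❓❓❓❓❓❓❓❓❓❓❓
⬜⬜⬛⬛❓❓❓❓❓❓❓❓
⬜⬜⬜⬜⬜⬜⬜⬜⬜⬜❓❓
⬜⬜⬛⬛⬛⬛⬛⬜⬜⬜❓❓
⬜⬜⬜⬜⬜⬜🔴⬜⬜⬜❓❓
⬛⬛⬛⬛⬛⬛⬛⬜⬜⬜❓❓
⬛⬛⬛⬛⬛⬛⬛⬛⬛⬛❓❓
❓❓❓❓❓❓❓❓❓❓❓❓
❓❓❓❓❓❓❓❓❓❓❓❓
❓❓❓❓❓❓❓❓❓❓❓❓

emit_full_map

⬜⬜⬜⬛⬛❓❓❓❓❓❓
⬜⬜⬜⬜⬜⬜⬜⬜⬜⬜⬜
⬜⬜⬜⬛⬛⬛⬛⬛⬜⬜⬜
⬜⬜⬜⬜⬜⬜⬜🔴⬜⬜⬜
⬛⬛⬛⬛⬛⬛⬛⬛⬜⬜⬜
⬛⬛⬛⬛⬛⬛⬛⬛⬛⬛⬛

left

❓❓❓❓❓❓❓❓❓❓❓❓
❓❓❓❓❓❓❓❓❓❓❓❓
❓❓❓❓❓❓❓❓❓❓❓❓
⬜⬜⬜⬛⬛❓❓❓❓❓❓❓
⬜⬜⬜⬜⬜⬜⬜⬜⬜⬜⬜❓
⬜⬜⬜⬛⬛⬛⬛⬛⬜⬜⬜❓
⬜⬜⬜⬜⬜⬜🔴⬜⬜⬜⬜❓
⬛⬛⬛⬛⬛⬛⬛⬛⬜⬜⬜❓
⬛⬛⬛⬛⬛⬛⬛⬛⬛⬛⬛❓
❓❓❓❓❓❓❓❓❓❓❓❓
❓❓❓❓❓❓❓❓❓❓❓❓
❓❓❓❓❓❓❓❓❓❓❓❓

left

❓❓❓❓❓❓❓❓❓❓❓❓
❓❓❓❓❓❓❓❓❓❓❓❓
❓❓❓❓❓❓❓❓❓❓❓❓
❓⬜⬜⬜⬛⬛❓❓❓❓❓❓
❓⬜⬜⬜⬜⬜⬜⬜⬜⬜⬜⬜
❓⬜⬜⬜⬛⬛⬛⬛⬛⬜⬜⬜
❓⬜⬜⬜⬜⬜🔴⬜⬜⬜⬜⬜
❓⬛⬛⬛⬛⬛⬛⬛⬛⬜⬜⬜
❓⬛⬛⬛⬛⬛⬛⬛⬛⬛⬛⬛
❓❓❓❓❓❓❓❓❓❓❓❓
❓❓❓❓❓❓❓❓❓❓❓❓
❓❓❓❓❓❓❓❓❓❓❓❓

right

❓❓❓❓❓❓❓❓❓❓❓❓
❓❓❓❓❓❓❓❓❓❓❓❓
❓❓❓❓❓❓❓❓❓❓❓❓
⬜⬜⬜⬛⬛❓❓❓❓❓❓❓
⬜⬜⬜⬜⬜⬜⬜⬜⬜⬜⬜❓
⬜⬜⬜⬛⬛⬛⬛⬛⬜⬜⬜❓
⬜⬜⬜⬜⬜⬜🔴⬜⬜⬜⬜❓
⬛⬛⬛⬛⬛⬛⬛⬛⬜⬜⬜❓
⬛⬛⬛⬛⬛⬛⬛⬛⬛⬛⬛❓
❓❓❓❓❓❓❓❓❓❓❓❓
❓❓❓❓❓❓❓❓❓❓❓❓
❓❓❓❓❓❓❓❓❓❓❓❓

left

❓❓❓❓❓❓❓❓❓❓❓❓
❓❓❓❓❓❓❓❓❓❓❓❓
❓❓❓❓❓❓❓❓❓❓❓❓
❓⬜⬜⬜⬛⬛❓❓❓❓❓❓
❓⬜⬜⬜⬜⬜⬜⬜⬜⬜⬜⬜
❓⬜⬜⬜⬛⬛⬛⬛⬛⬜⬜⬜
❓⬜⬜⬜⬜⬜🔴⬜⬜⬜⬜⬜
❓⬛⬛⬛⬛⬛⬛⬛⬛⬜⬜⬜
❓⬛⬛⬛⬛⬛⬛⬛⬛⬛⬛⬛
❓❓❓❓❓❓❓❓❓❓❓❓
❓❓❓❓❓❓❓❓❓❓❓❓
❓❓❓❓❓❓❓❓❓❓❓❓
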